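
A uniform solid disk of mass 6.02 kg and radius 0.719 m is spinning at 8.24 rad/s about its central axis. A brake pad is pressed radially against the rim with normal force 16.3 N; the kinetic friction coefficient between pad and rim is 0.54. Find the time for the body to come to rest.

I = ½MR² = (1/2)(6.02)(0.719)² = 1.556 kg·m².
Friction force f = μN = (0.54)(16.3) = 8.802 N at the rim; torque magnitude τ = fR = 6.329 N·m, opposing ω.
|α| = τ/I = 6.329/1.556 = 4.067 rad/s² (deceleration).
0 = ω₀ − |α|t ⇒ t = ω₀/|α| = 8.24/4.067 = 2.026 s.

t ≈ 2.03 s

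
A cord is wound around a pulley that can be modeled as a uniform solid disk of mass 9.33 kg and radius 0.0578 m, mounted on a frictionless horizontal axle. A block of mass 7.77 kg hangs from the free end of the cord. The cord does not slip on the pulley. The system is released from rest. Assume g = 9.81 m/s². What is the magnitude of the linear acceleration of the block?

a ≈ 6.13 m/s²

I = ½MR² = (1/2)(9.33)(0.0578)² = 0.01559 kg·m².
Block: mg − T = ma. Pulley: TR = Iα. No-slip: a = αR, so T = (I/R²)a = 4.665·a.
Then mg = (m + 4.665)a, so a = (7.77)(9.81)/(7.77 + 4.665) = 6.130 m/s².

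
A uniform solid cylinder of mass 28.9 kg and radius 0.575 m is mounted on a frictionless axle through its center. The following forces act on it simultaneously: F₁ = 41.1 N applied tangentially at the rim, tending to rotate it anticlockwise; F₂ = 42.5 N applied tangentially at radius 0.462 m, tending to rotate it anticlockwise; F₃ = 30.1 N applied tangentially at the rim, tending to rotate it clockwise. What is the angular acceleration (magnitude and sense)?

α ≈ 5.43 rad/s², anticlockwise

I = ½MR² = (1/2)(28.9)(0.575)² = 4.778 kg·m².
Taking anticlockwise as positive: τ₁ = +(41.1)(0.575) = +23.63 N·m; τ₂ = +(42.5)(0.462) = +19.64 N·m; τ₃ = −(30.1)(0.575) = −17.31 N·m.
Net torque τ = 25.96 N·m.
α = τ/I = 25.96/4.778 = 5.434 rad/s².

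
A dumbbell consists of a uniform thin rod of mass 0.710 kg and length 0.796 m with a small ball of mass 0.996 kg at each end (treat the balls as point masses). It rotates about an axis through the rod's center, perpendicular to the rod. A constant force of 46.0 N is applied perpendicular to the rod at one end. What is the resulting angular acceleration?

I_rod = (1/12)ML² = (1/12)(0.710)(0.796)² = 0.03749 kg·m².
I_balls = 2·m·(L/2)² = 2(0.996)(0.3980)² = 0.3155 kg·m².
Total I = 0.3530 kg·m².
τ = F·(L/2) = (46.0)(0.398) = 18.31 N·m.
α = τ/I = 18.31/0.3530 = 51.86 rad/s².

α ≈ 51.9 rad/s²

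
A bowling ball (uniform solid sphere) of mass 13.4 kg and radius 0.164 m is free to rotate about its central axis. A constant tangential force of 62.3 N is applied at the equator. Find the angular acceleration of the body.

α ≈ 70.9 rad/s²

I = (2/5)MR² = (2/5)(13.4)(0.164)² = 0.1442 kg·m².
τ = F R = (62.3)(0.164) = 10.22 N·m.
From τ = Iα: α = 10.22/0.1442 = 70.87 rad/s².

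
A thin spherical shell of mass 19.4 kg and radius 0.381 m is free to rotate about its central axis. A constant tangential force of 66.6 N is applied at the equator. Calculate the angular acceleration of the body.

α ≈ 13.5 rad/s²

I = (2/3)MR² = (2/3)(19.4)(0.381)² = 1.877 kg·m².
τ = F R = (66.6)(0.381) = 25.37 N·m.
From τ = Iα: α = 25.37/1.877 = 13.52 rad/s².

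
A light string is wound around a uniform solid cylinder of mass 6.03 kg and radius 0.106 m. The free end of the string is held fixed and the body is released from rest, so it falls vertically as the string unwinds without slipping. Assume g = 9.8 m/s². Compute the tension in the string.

T ≈ 19.7 N

Translation: Mg − T = Ma. Rotation about the center: TR = Iα with I = ½MR².
With a = αR: T = (I/R²)a = (1/2)M a, so Mg = (1 + 0.5000)Ma.
a = g/(1 + 0.5000) = 9.8/1.500 = 6.533 m/s².
T = 0.5000·M·a = (0.5000)(6.03)(6.533) = 19.70 N.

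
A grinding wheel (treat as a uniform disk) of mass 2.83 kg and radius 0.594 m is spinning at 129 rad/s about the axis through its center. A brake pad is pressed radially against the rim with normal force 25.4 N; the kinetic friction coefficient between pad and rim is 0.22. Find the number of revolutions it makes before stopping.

≈ 199 revolutions

I = ½MR² = (1/2)(2.83)(0.594)² = 0.4993 kg·m².
Friction force f = μN = (0.22)(25.4) = 5.588 N at the rim; torque magnitude τ = fR = 3.319 N·m, opposing ω.
|α| = τ/I = 3.319/0.4993 = 6.648 rad/s² (deceleration).
ω² = ω₀² − 2|α|θ with ω = 0 ⇒ θ = ω₀²/(2|α|) = 1252 rad = 199.2 rev.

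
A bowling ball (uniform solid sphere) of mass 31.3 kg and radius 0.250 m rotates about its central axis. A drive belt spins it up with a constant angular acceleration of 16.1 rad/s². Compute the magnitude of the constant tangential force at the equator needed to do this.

F ≈ 50.4 N

I = (2/5)MR² = (2/5)(31.3)(0.250)² = 0.7825 kg·m².
The required torque is τ = Iα = (0.7825)(16.10) = 12.60 N·m.
A tangential force at the equator gives τ = FR, so F = τ/R = 12.60/0.250 = 50.39 N.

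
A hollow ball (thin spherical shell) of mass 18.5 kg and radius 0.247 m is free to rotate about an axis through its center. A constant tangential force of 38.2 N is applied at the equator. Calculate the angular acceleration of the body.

I = (2/3)MR² = (2/3)(18.5)(0.247)² = 0.7524 kg·m².
τ = F R = (38.2)(0.247) = 9.435 N·m.
Newton's second law for rotation, τ = Iα, gives α = τ/I = 9.435/0.7524 = 12.54 rad/s².

α ≈ 12.5 rad/s²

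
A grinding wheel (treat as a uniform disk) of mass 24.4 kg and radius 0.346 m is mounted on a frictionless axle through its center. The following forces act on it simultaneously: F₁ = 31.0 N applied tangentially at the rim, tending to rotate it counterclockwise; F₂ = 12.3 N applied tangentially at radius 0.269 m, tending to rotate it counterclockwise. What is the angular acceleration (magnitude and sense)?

α ≈ 9.61 rad/s², counterclockwise

I = ½MR² = (1/2)(24.4)(0.346)² = 1.461 kg·m².
Taking counterclockwise as positive: τ₁ = +(31.0)(0.346) = +10.73 N·m; τ₂ = +(12.3)(0.269) = +3.309 N·m.
Net torque τ = 14.03 N·m.
α = τ/I = 14.03/1.461 = 9.609 rad/s².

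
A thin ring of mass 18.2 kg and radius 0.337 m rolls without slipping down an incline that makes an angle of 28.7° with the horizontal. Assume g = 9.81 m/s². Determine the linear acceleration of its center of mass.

a ≈ 2.36 m/s²

Translation along the incline: Mg sinθ − f = Ma.
Rotation about the center: fR = Iα with I = MR². No-slip gives a = αR, so f = (I/R²)a = M a.
Substituting: Mg sinθ = (1 + 1.000)Ma, so a = g sinθ/(1 + 1.000) = (9.81) sin 28.7° / 2.000 = 2.355 m/s².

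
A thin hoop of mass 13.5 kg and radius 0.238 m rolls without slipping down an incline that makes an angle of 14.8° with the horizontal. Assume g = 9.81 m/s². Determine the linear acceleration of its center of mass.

a ≈ 1.25 m/s²

Translation along the incline: Mg sinθ − f = Ma.
Rotation about the center: fR = Iα with I = MR². No-slip gives a = αR, so f = (I/R²)a = M a.
Substituting: Mg sinθ = (1 + 1.000)Ma, so a = g sinθ/(1 + 1.000) = (9.81) sin 14.8° / 2.000 = 1.253 m/s².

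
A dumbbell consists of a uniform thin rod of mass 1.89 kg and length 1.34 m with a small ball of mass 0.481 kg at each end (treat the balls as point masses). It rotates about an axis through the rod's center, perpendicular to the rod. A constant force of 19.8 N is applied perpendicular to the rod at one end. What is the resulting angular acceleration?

α ≈ 18.6 rad/s²

I_rod = (1/12)ML² = (1/12)(1.89)(1.34)² = 0.2828 kg·m².
I_balls = 2·m·(L/2)² = 2(0.481)(0.6700)² = 0.4318 kg·m².
Total I = 0.7146 kg·m².
τ = F·(L/2) = (19.8)(0.670) = 13.27 N·m.
α = τ/I = 13.27/0.7146 = 18.56 rad/s².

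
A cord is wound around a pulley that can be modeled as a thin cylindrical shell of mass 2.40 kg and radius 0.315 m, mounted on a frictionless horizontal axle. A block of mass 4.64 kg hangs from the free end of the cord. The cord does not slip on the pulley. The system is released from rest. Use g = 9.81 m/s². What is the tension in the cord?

T ≈ 15.5 N

I = MR² = (2.40)(0.315)² = 0.2381 kg·m².
Block: mg − T = ma. Pulley: TR = Iα. No-slip: a = αR, so T = (I/R²)a = 2.400·a.
Then mg = (m + 2.400)a, so a = (4.64)(9.81)/(4.64 + 2.400) = 6.466 m/s².
T = 2.400·a = 15.52 N.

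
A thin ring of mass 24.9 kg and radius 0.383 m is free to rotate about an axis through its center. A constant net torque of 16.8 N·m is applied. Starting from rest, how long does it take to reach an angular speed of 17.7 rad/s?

I = MR² = (24.9)(0.383)² = 3.653 kg·m².
α = τ/I = 16.8/3.653 = 4.600 rad/s².
ω = αt ⇒ t = ω/α = 17.7/4.600 = 3.848 s.

t ≈ 3.85 s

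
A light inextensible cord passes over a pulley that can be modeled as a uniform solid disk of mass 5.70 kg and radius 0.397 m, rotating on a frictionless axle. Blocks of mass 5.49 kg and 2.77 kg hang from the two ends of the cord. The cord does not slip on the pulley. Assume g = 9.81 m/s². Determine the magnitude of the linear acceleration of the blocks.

I = ½MR² = (1/2)(5.70)(0.397)² = 0.4492 kg·m².
Heavier block: m₁g − T₁ = m₁a. Lighter block: T₂ − m₂g = m₂a.
Pulley: (T₁ − T₂)R = Iα = I(a/R), so T₁ − T₂ = (I/R²)a = (1/2)M_p a = 2.850·a.
Adding the three: (m₁ − m₂)g = (m₁ + m₂ + 2.850)a, so a = (5.49 − 2.77)(9.81)/(5.49 + 2.77 + 2.850) = 2.402 m/s².

a ≈ 2.40 m/s²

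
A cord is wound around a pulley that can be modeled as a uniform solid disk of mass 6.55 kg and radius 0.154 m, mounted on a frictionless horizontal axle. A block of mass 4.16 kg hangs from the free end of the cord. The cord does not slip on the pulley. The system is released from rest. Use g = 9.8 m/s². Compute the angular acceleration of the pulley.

I = ½MR² = (1/2)(6.55)(0.154)² = 0.07767 kg·m².
Block: mg − T = ma. Pulley: TR = Iα. No-slip: a = αR, so T = (I/R²)a = 3.275·a.
Then mg = (m + 3.275)a, so a = (4.16)(9.8)/(4.16 + 3.275) = 5.483 m/s².
α = a/R = 5.483/0.154 = 35.61 rad/s².

α ≈ 35.6 rad/s²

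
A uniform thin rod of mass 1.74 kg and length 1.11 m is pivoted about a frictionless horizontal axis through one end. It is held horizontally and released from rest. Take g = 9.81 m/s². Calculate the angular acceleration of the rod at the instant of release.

α ≈ 13.3 rad/s²

About the pivot, I = (1/3)ML² = (1/3)(1.74)(1.11)² = 0.7146 kg·m².
The weight acts at the center, a distance L/2 = 0.5550 m from the pivot; τ = Mg(L/2) = 9.474 N·m.
α = τ/I = 9.474/0.7146 = 13.26 rad/s².
(Equivalently α = (3g/(2L)) = 13.26 rad/s².)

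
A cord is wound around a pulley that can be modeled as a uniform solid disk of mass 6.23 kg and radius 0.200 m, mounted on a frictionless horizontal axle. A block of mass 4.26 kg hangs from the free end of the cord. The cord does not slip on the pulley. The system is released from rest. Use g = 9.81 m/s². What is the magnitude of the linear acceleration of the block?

a ≈ 5.67 m/s²

I = ½MR² = (1/2)(6.23)(0.200)² = 0.1246 kg·m².
Block: mg − T = ma. Pulley: TR = Iα. No-slip: a = αR, so T = (I/R²)a = 3.115·a.
Then mg = (m + 3.115)a, so a = (4.26)(9.81)/(4.26 + 3.115) = 5.667 m/s².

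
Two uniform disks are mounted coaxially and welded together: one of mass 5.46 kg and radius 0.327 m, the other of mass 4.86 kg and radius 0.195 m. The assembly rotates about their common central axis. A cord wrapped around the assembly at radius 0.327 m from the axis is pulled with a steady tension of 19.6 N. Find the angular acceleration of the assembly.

I = ½M₁R₁² + ½M₂R₂² = ½(5.46)(0.327)² + ½(4.86)(0.195)² = 0.3843 kg·m².
τ = F r = (19.6)(0.327) = 6.409 N·m.
α = τ/I = 6.409/0.3843 = 16.68 rad/s².

α ≈ 16.7 rad/s²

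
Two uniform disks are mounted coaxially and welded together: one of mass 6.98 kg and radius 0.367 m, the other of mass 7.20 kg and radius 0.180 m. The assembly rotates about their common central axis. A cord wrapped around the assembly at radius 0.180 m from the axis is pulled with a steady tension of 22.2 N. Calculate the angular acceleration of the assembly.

α ≈ 6.81 rad/s²

I = ½M₁R₁² + ½M₂R₂² = ½(6.98)(0.367)² + ½(7.20)(0.180)² = 0.5867 kg·m².
τ = F r = (22.2)(0.180) = 3.996 N·m.
α = τ/I = 3.996/0.5867 = 6.811 rad/s².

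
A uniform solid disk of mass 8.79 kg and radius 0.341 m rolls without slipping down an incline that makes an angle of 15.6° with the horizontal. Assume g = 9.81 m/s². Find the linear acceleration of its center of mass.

Translation along the incline: Mg sinθ − f = Ma.
Rotation about the center: fR = Iα with I = ½MR². No-slip gives a = αR, so f = (I/R²)a = (1/2)M a.
Substituting: Mg sinθ = (1 + 0.5000)Ma, so a = g sinθ/(1 + 0.5000) = (9.81) sin 15.6° / 1.500 = 1.759 m/s².

a ≈ 1.76 m/s²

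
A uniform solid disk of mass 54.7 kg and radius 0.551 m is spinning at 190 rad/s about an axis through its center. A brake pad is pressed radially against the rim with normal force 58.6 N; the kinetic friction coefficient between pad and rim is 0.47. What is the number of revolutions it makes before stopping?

≈ 1570 revolutions

I = ½MR² = (1/2)(54.7)(0.551)² = 8.303 kg·m².
Friction force f = μN = (0.47)(58.6) = 27.54 N at the rim; torque magnitude τ = fR = 15.18 N·m, opposing ω.
|α| = τ/I = 15.18/8.303 = 1.828 rad/s² (deceleration).
ω² = ω₀² − 2|α|θ with ω = 0 ⇒ θ = ω₀²/(2|α|) = 9876 rad = 1572 rev.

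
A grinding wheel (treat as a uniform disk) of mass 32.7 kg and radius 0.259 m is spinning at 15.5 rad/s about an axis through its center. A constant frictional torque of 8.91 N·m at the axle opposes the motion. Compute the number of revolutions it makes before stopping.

I = ½MR² = (1/2)(32.7)(0.259)² = 1.097 kg·m².
The net torque has magnitude 8.91 N·m, opposing ω.
|α| = τ/I = 8.910/1.097 = 8.124 rad/s² (deceleration).
ω² = ω₀² − 2|α|θ with ω = 0 ⇒ θ = ω₀²/(2|α|) = 14.79 rad = 2.353 rev.

≈ 2.35 revolutions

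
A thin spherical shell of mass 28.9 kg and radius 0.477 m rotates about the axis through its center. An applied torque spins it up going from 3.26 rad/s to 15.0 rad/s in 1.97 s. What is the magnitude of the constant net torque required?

I = (2/3)MR² = (2/3)(28.9)(0.477)² = 4.384 kg·m².
α = Δω/Δt = (15.0 − 3.26)/1.97 = 5.959 rad/s².
τ = Iα = (4.384)(5.959) = 26.12 N·m.

τ ≈ 26.1 N·m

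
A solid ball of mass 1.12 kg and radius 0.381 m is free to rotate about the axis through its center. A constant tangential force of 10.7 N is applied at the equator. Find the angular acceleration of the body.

I = (2/5)MR² = (2/5)(1.12)(0.381)² = 0.06503 kg·m².
τ = F R = (10.7)(0.381) = 4.077 N·m.
Newton's second law for rotation, τ = Iα, gives α = τ/I = 4.077/0.06503 = 62.69 rad/s².

α ≈ 62.7 rad/s²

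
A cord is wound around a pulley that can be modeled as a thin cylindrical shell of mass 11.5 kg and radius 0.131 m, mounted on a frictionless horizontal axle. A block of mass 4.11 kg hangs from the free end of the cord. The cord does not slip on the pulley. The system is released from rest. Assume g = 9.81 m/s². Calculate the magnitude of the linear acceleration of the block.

a ≈ 2.58 m/s²

I = MR² = (11.5)(0.131)² = 0.1974 kg·m².
Block: mg − T = ma. Pulley: TR = Iα. No-slip: a = αR, so T = (I/R²)a = 11.50·a.
Then mg = (m + 11.50)a, so a = (4.11)(9.81)/(4.11 + 11.50) = 2.583 m/s².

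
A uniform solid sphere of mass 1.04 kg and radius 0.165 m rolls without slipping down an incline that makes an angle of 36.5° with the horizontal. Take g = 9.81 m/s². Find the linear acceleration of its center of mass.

a ≈ 4.17 m/s²

Translation along the incline: Mg sinθ − f = Ma.
Rotation about the center: fR = Iα with I = (2/5)MR². No-slip gives a = αR, so f = (I/R²)a = (2/5)M a.
Substituting: Mg sinθ = (1 + 0.4000)Ma, so a = g sinθ/(1 + 0.4000) = (9.81) sin 36.5° / 1.400 = 4.168 m/s².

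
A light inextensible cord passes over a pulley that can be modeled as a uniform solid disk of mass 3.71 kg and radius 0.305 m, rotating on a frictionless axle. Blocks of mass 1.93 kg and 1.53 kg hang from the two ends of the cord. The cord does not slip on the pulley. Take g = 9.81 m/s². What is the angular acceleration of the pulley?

I = ½MR² = (1/2)(3.71)(0.305)² = 0.1726 kg·m².
Heavier block: m₁g − T₁ = m₁a. Lighter block: T₂ − m₂g = m₂a.
Pulley: (T₁ − T₂)R = Iα = I(a/R), so T₁ − T₂ = (I/R²)a = (1/2)M_p a = 1.855·a.
Adding the three: (m₁ − m₂)g = (m₁ + m₂ + 1.855)a, so a = (1.93 − 1.53)(9.81)/(1.93 + 1.53 + 1.855) = 0.7383 m/s².
α = a/R = 0.7383/0.305 = 2.421 rad/s².

α ≈ 2.42 rad/s²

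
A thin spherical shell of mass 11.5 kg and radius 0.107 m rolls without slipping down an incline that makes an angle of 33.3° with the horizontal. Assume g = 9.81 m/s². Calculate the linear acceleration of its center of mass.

Translation along the incline: Mg sinθ − f = Ma.
Rotation about the center: fR = Iα with I = (2/3)MR². No-slip gives a = αR, so f = (I/R²)a = (2/3)M a.
Substituting: Mg sinθ = (1 + 0.6667)Ma, so a = g sinθ/(1 + 0.6667) = (9.81) sin 33.3° / 1.667 = 3.232 m/s².

a ≈ 3.23 m/s²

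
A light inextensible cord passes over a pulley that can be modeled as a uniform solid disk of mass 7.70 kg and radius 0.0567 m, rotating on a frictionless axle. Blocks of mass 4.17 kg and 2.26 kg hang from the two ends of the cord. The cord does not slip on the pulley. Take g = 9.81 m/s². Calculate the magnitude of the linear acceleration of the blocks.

I = ½MR² = (1/2)(7.70)(0.0567)² = 0.01238 kg·m².
Heavier block: m₁g − T₁ = m₁a. Lighter block: T₂ − m₂g = m₂a.
Pulley: (T₁ − T₂)R = Iα = I(a/R), so T₁ − T₂ = (I/R²)a = (1/2)M_p a = 3.850·a.
Adding the three: (m₁ − m₂)g = (m₁ + m₂ + 3.850)a, so a = (4.17 − 2.26)(9.81)/(4.17 + 2.26 + 3.850) = 1.823 m/s².

a ≈ 1.82 m/s²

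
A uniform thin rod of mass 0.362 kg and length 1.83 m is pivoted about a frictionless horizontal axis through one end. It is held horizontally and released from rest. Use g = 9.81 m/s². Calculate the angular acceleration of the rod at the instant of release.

About the pivot, I = (1/3)ML² = (1/3)(0.362)(1.83)² = 0.4041 kg·m².
The weight acts at the center, a distance L/2 = 0.9150 m from the pivot; τ = Mg(L/2) = 3.249 N·m.
α = τ/I = 3.249/0.4041 = 8.041 rad/s².

α ≈ 8.04 rad/s²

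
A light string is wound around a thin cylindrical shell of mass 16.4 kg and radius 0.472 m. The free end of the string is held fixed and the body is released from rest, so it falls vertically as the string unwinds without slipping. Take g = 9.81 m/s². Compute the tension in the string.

Translation: Mg − T = Ma. Rotation about the center: TR = Iα with I = MR².
With a = αR: T = (I/R²)a = M a, so Mg = (1 + 1.000)Ma.
a = g/(1 + 1.000) = 9.81/2.000 = 4.905 m/s².
T = 1.000·M·a = (1.000)(16.4)(4.905) = 80.44 N.

T ≈ 80.4 N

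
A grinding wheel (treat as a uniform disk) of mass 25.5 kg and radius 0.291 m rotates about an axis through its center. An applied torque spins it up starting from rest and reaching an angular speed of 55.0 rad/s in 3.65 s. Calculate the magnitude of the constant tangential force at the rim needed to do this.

F ≈ 55.9 N

I = ½MR² = (1/2)(25.5)(0.291)² = 1.080 kg·m².
α = Δω/Δt = (55.0 − 0)/3.65 = 15.07 rad/s².
The required torque is τ = Iα = (1.080)(15.07) = 16.27 N·m.
A tangential force at the rim gives τ = FR, so F = τ/R = 16.27/0.291 = 55.91 N.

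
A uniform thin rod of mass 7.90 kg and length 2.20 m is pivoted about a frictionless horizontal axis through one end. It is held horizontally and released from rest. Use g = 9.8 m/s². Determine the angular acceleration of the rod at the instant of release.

About the pivot, I = (1/3)ML² = (1/3)(7.90)(2.20)² = 12.75 kg·m².
The weight acts at the center, a distance L/2 = 1.100 m from the pivot; τ = Mg(L/2) = 85.16 N·m.
α = τ/I = 85.16/12.75 = 6.682 rad/s².

α ≈ 6.68 rad/s²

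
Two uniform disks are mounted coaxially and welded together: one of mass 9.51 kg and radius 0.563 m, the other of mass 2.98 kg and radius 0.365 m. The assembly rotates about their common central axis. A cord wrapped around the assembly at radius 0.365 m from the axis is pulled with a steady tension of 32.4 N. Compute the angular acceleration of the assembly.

I = ½M₁R₁² + ½M₂R₂² = ½(9.51)(0.563)² + ½(2.98)(0.365)² = 1.706 kg·m².
τ = F r = (32.4)(0.365) = 11.83 N·m.
α = τ/I = 11.83/1.706 = 6.933 rad/s².

α ≈ 6.93 rad/s²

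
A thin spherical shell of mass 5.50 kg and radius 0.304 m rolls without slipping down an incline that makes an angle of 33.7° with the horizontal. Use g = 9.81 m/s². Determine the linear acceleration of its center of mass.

Translation along the incline: Mg sinθ − f = Ma.
Rotation about the center: fR = Iα with I = (2/3)MR². No-slip gives a = αR, so f = (I/R²)a = (2/3)M a.
Substituting: Mg sinθ = (1 + 0.6667)Ma, so a = g sinθ/(1 + 0.6667) = (9.81) sin 33.7° / 1.667 = 3.266 m/s².

a ≈ 3.27 m/s²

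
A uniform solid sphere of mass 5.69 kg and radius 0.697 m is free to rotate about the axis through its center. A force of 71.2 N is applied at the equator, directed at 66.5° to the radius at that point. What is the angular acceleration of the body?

I = (2/5)MR² = (2/5)(5.69)(0.697)² = 1.106 kg·m².
Only the tangential component produces torque: τ = F R sinθ = (71.2)(0.697) sin 66.5° = 45.51 N·m.
Newton's second law for rotation, τ = Iα, gives α = τ/I = 45.51/1.106 = 41.16 rad/s².

α ≈ 41.2 rad/s²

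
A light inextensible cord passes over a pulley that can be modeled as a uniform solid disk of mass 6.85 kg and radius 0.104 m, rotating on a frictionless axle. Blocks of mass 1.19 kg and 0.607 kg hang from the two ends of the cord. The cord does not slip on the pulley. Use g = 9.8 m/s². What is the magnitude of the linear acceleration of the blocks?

a ≈ 1.09 m/s²

I = ½MR² = (1/2)(6.85)(0.104)² = 0.03704 kg·m².
Heavier block: m₁g − T₁ = m₁a. Lighter block: T₂ − m₂g = m₂a.
Pulley: (T₁ − T₂)R = Iα = I(a/R), so T₁ − T₂ = (I/R²)a = (1/2)M_p a = 3.425·a.
Adding the three: (m₁ − m₂)g = (m₁ + m₂ + 3.425)a, so a = (1.19 − 0.607)(9.8)/(1.19 + 0.607 + 3.425) = 1.094 m/s².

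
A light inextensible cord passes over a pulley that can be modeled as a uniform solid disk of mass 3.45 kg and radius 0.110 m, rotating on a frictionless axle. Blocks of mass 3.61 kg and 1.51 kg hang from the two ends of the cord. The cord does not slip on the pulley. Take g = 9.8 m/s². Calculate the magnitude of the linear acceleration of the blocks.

a ≈ 3.01 m/s²

I = ½MR² = (1/2)(3.45)(0.110)² = 0.02087 kg·m².
Heavier block: m₁g − T₁ = m₁a. Lighter block: T₂ − m₂g = m₂a.
Pulley: (T₁ − T₂)R = Iα = I(a/R), so T₁ − T₂ = (I/R²)a = (1/2)M_p a = 1.725·a.
Adding the three: (m₁ − m₂)g = (m₁ + m₂ + 1.725)a, so a = (3.61 − 1.51)(9.8)/(3.61 + 1.51 + 1.725) = 3.007 m/s².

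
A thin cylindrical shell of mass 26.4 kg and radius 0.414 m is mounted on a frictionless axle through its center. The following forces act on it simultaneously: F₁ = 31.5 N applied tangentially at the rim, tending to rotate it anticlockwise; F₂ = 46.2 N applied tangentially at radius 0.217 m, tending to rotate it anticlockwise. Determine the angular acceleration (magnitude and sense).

I = MR² = (26.4)(0.414)² = 4.525 kg·m².
Taking anticlockwise as positive: τ₁ = +(31.5)(0.414) = +13.04 N·m; τ₂ = +(46.2)(0.217) = +10.03 N·m.
Net torque τ = 23.07 N·m.
α = τ/I = 23.07/4.525 = 5.098 rad/s².

α ≈ 5.10 rad/s², anticlockwise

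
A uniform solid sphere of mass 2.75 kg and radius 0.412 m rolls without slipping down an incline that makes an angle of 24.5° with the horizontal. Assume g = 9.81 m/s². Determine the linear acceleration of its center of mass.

Translation along the incline: Mg sinθ − f = Ma.
Rotation about the center: fR = Iα with I = (2/5)MR². No-slip gives a = αR, so f = (I/R²)a = (2/5)M a.
Substituting: Mg sinθ = (1 + 0.4000)Ma, so a = g sinθ/(1 + 0.4000) = (9.81) sin 24.5° / 1.400 = 2.906 m/s².

a ≈ 2.91 m/s²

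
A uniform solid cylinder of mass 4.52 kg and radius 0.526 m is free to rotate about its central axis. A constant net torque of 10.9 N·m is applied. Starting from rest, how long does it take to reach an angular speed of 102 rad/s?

I = ½MR² = (1/2)(4.52)(0.526)² = 0.6253 kg·m².
α = τ/I = 10.9/0.6253 = 17.43 rad/s².
ω = αt ⇒ t = ω/α = 102/17.43 = 5.851 s.

t ≈ 5.85 s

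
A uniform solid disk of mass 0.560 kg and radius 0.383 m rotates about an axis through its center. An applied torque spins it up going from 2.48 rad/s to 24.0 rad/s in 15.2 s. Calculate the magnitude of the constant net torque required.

I = ½MR² = (1/2)(0.560)(0.383)² = 0.04107 kg·m².
α = Δω/Δt = (24.0 − 2.48)/15.2 = 1.416 rad/s².
τ = Iα = (0.04107)(1.416) = 0.05815 N·m.

τ ≈ 0.0582 N·m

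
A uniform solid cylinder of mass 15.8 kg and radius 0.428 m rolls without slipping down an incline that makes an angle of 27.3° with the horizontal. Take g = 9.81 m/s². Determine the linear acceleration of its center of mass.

Translation along the incline: Mg sinθ − f = Ma.
Rotation about the center: fR = Iα with I = ½MR². No-slip gives a = αR, so f = (I/R²)a = (1/2)M a.
Substituting: Mg sinθ = (1 + 0.5000)Ma, so a = g sinθ/(1 + 0.5000) = (9.81) sin 27.3° / 1.500 = 3.000 m/s².

a ≈ 3.00 m/s²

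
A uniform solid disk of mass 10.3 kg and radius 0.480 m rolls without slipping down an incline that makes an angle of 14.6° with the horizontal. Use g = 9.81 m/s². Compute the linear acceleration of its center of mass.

a ≈ 1.65 m/s²

Translation along the incline: Mg sinθ − f = Ma.
Rotation about the center: fR = Iα with I = ½MR². No-slip gives a = αR, so f = (I/R²)a = (1/2)M a.
Substituting: Mg sinθ = (1 + 0.5000)Ma, so a = g sinθ/(1 + 0.5000) = (9.81) sin 14.6° / 1.500 = 1.649 m/s².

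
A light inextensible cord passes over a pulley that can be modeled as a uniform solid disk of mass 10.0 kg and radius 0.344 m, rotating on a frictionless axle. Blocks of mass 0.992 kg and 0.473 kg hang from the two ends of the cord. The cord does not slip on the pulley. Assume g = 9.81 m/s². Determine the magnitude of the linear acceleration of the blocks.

a ≈ 0.788 m/s²

I = ½MR² = (1/2)(10.0)(0.344)² = 0.5917 kg·m².
Heavier block: m₁g − T₁ = m₁a. Lighter block: T₂ − m₂g = m₂a.
Pulley: (T₁ − T₂)R = Iα = I(a/R), so T₁ − T₂ = (I/R²)a = (1/2)M_p a = 5.000·a.
Adding the three: (m₁ − m₂)g = (m₁ + m₂ + 5.000)a, so a = (0.992 − 0.473)(9.81)/(0.992 + 0.473 + 5.000) = 0.7875 m/s².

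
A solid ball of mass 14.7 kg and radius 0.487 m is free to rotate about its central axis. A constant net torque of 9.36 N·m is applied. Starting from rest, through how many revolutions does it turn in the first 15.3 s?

≈ 125 revolutions

I = (2/5)MR² = (2/5)(14.7)(0.487)² = 1.395 kg·m².
α = τ/I = 9.36/1.395 = 6.712 rad/s².
θ = ½αt² = ½(6.712)(15.3)² = 785.6 rad.
Revolutions = θ/(2π) = 125.0.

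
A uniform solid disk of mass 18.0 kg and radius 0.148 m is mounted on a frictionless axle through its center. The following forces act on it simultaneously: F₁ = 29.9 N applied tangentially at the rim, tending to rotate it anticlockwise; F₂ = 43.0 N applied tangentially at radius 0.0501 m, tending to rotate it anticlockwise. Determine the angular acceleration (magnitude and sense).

I = ½MR² = (1/2)(18.0)(0.148)² = 0.1971 kg·m².
Taking anticlockwise as positive: τ₁ = +(29.9)(0.148) = +4.425 N·m; τ₂ = +(43.0)(0.0501) = +2.154 N·m.
Net torque τ = 6.579 N·m.
α = τ/I = 6.579/0.1971 = 33.38 rad/s².

α ≈ 33.4 rad/s², anticlockwise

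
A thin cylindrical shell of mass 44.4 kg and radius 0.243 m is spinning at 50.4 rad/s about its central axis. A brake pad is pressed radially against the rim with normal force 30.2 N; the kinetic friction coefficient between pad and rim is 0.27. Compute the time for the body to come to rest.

t ≈ 66.7 s

I = MR² = (44.4)(0.243)² = 2.622 kg·m².
Friction force f = μN = (0.27)(30.2) = 8.154 N at the rim; torque magnitude τ = fR = 1.981 N·m, opposing ω.
|α| = τ/I = 1.981/2.622 = 0.7558 rad/s² (deceleration).
0 = ω₀ − |α|t ⇒ t = ω₀/|α| = 50.4/0.7558 = 66.69 s.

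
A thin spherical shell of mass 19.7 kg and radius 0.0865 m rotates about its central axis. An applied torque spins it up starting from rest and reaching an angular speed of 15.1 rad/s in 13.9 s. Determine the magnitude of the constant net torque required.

τ ≈ 0.107 N·m

I = (2/3)MR² = (2/3)(19.7)(0.0865)² = 0.09827 kg·m².
α = Δω/Δt = (15.1 − 0)/13.9 = 1.086 rad/s².
τ = Iα = (0.09827)(1.086) = 0.1068 N·m.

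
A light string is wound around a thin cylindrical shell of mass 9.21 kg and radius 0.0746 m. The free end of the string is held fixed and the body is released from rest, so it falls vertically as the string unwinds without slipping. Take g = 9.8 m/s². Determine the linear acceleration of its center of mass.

Translation: Mg − T = Ma. Rotation about the center: TR = Iα with I = MR².
With a = αR: T = (I/R²)a = M a, so Mg = (1 + 1.000)Ma.
a = g/(1 + 1.000) = 9.8/2.000 = 4.900 m/s².

a ≈ 4.90 m/s²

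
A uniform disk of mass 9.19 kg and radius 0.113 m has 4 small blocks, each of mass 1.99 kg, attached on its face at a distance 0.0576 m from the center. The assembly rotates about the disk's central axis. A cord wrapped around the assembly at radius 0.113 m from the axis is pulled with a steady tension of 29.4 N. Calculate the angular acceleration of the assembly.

I_disk = ½MR² = ½(9.19)(0.113)² = 0.05867 kg·m².
I_blocks = 4·m·r² = 4(1.99)(0.0576)² = 0.02641 kg·m².
Total I = 0.08508 kg·m².
τ = F r = (29.4)(0.113) = 3.322 N·m.
α = τ/I = 3.322/0.08508 = 39.05 rad/s².

α ≈ 39.0 rad/s²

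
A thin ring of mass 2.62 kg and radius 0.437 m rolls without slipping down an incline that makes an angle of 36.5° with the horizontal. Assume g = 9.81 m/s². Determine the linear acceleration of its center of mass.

Translation along the incline: Mg sinθ − f = Ma.
Rotation about the center: fR = Iα with I = MR². No-slip gives a = αR, so f = (I/R²)a = M a.
Substituting: Mg sinθ = (1 + 1.000)Ma, so a = g sinθ/(1 + 1.000) = (9.81) sin 36.5° / 2.000 = 2.918 m/s².

a ≈ 2.92 m/s²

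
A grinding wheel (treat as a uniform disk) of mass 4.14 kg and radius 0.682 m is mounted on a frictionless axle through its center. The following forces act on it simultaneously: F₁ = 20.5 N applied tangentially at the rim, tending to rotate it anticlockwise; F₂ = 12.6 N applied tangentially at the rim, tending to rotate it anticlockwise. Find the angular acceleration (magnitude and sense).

I = ½MR² = (1/2)(4.14)(0.682)² = 0.9628 kg·m².
Taking anticlockwise as positive: τ₁ = +(20.5)(0.682) = +13.98 N·m; τ₂ = +(12.6)(0.682) = +8.593 N·m.
Net torque τ = 22.57 N·m.
α = τ/I = 22.57/0.9628 = 23.45 rad/s².

α ≈ 23.4 rad/s², anticlockwise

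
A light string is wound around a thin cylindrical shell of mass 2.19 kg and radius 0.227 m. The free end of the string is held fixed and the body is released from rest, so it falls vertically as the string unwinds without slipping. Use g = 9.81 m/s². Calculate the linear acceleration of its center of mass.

Translation: Mg − T = Ma. Rotation about the center: TR = Iα with I = MR².
With a = αR: T = (I/R²)a = M a, so Mg = (1 + 1.000)Ma.
a = g/(1 + 1.000) = 9.81/2.000 = 4.905 m/s².

a ≈ 4.91 m/s²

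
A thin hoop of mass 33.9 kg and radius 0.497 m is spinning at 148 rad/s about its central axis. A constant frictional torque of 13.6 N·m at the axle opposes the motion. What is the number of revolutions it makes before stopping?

≈ 1070 revolutions

I = MR² = (33.9)(0.497)² = 8.374 kg·m².
The net torque has magnitude 13.6 N·m, opposing ω.
|α| = τ/I = 13.60/8.374 = 1.624 rad/s² (deceleration).
ω² = ω₀² − 2|α|θ with ω = 0 ⇒ θ = ω₀²/(2|α|) = 6743 rad = 1073 rev.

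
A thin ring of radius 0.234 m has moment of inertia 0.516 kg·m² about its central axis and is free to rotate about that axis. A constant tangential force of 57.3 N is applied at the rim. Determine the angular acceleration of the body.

α ≈ 26.0 rad/s²

τ = F R = (57.3)(0.234) = 13.41 N·m.
Newton's second law for rotation, τ = Iα, gives α = τ/I = 13.41/0.5160 = 25.98 rad/s².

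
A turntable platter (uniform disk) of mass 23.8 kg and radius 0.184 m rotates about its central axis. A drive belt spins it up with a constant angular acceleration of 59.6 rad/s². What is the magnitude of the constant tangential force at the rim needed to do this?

I = ½MR² = (1/2)(23.8)(0.184)² = 0.4029 kg·m².
The required torque is τ = Iα = (0.4029)(59.60) = 24.01 N·m.
A tangential force at the rim gives τ = FR, so F = τ/R = 24.01/0.184 = 130.5 N.

F ≈ 131 N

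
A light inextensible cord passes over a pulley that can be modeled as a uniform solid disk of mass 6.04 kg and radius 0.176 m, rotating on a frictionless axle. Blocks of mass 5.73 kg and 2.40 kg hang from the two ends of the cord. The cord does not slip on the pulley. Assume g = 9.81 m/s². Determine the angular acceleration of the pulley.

α ≈ 16.6 rad/s²

I = ½MR² = (1/2)(6.04)(0.176)² = 0.09355 kg·m².
Heavier block: m₁g − T₁ = m₁a. Lighter block: T₂ − m₂g = m₂a.
Pulley: (T₁ − T₂)R = Iα = I(a/R), so T₁ − T₂ = (I/R²)a = (1/2)M_p a = 3.020·a.
Adding the three: (m₁ − m₂)g = (m₁ + m₂ + 3.020)a, so a = (5.73 − 2.40)(9.81)/(5.73 + 2.40 + 3.020) = 2.930 m/s².
α = a/R = 2.930/0.176 = 16.65 rad/s².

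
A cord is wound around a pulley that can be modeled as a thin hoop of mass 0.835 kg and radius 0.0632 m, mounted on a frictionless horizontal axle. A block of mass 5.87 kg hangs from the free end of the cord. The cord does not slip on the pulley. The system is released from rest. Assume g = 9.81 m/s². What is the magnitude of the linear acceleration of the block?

a ≈ 8.59 m/s²

I = MR² = (0.835)(0.0632)² = 0.003335 kg·m².
Block: mg − T = ma. Pulley: TR = Iα. No-slip: a = αR, so T = (I/R²)a = 0.8350·a.
Then mg = (m + 0.8350)a, so a = (5.87)(9.81)/(5.87 + 0.8350) = 8.588 m/s².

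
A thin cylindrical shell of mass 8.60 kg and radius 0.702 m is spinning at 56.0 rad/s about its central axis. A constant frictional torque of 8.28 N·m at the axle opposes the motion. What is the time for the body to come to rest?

I = MR² = (8.60)(0.702)² = 4.238 kg·m².
The net torque has magnitude 8.28 N·m, opposing ω.
|α| = τ/I = 8.280/4.238 = 1.954 rad/s² (deceleration).
0 = ω₀ − |α|t ⇒ t = ω₀/|α| = 56.0/1.954 = 28.66 s.

t ≈ 28.7 s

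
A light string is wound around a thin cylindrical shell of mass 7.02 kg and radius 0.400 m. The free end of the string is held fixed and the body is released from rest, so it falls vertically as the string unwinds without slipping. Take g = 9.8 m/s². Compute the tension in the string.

Translation: Mg − T = Ma. Rotation about the center: TR = Iα with I = MR².
With a = αR: T = (I/R²)a = M a, so Mg = (1 + 1.000)Ma.
a = g/(1 + 1.000) = 9.8/2.000 = 4.900 m/s².
T = 1.000·M·a = (1.000)(7.02)(4.900) = 34.40 N.

T ≈ 34.4 N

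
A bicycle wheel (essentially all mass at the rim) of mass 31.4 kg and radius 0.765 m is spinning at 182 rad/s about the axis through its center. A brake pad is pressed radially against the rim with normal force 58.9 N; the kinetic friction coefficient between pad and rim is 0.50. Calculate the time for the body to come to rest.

I = MR² = (31.4)(0.765)² = 18.38 kg·m².
Friction force f = μN = (0.50)(58.9) = 29.45 N at the rim; torque magnitude τ = fR = 22.53 N·m, opposing ω.
|α| = τ/I = 22.53/18.38 = 1.226 rad/s² (deceleration).
0 = ω₀ − |α|t ⇒ t = ω₀/|α| = 182/1.226 = 148.4 s.

t ≈ 148 s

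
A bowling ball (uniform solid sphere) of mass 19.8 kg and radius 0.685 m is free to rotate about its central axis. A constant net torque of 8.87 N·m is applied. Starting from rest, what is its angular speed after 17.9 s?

ω ≈ 42.7 rad/s

I = (2/5)MR² = (2/5)(19.8)(0.685)² = 3.716 kg·m².
α = τ/I = 8.87/3.716 = 2.387 rad/s².
ω = ω₀ + αt = 0 + (2.387)(17.9) = 42.72 rad/s.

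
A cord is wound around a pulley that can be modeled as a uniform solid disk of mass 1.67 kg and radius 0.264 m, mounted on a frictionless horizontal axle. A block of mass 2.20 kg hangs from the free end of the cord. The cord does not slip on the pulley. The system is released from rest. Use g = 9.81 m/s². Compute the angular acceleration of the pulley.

I = ½MR² = (1/2)(1.67)(0.264)² = 0.05820 kg·m².
Block: mg − T = ma. Pulley: TR = Iα. No-slip: a = αR, so T = (I/R²)a = 0.8350·a.
Then mg = (m + 0.8350)a, so a = (2.20)(9.81)/(2.20 + 0.8350) = 7.111 m/s².
α = a/R = 7.111/0.264 = 26.94 rad/s².

α ≈ 26.9 rad/s²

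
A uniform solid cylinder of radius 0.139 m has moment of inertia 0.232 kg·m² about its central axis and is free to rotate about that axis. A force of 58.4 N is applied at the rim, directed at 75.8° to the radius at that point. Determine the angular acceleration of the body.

α ≈ 33.9 rad/s²

Only the tangential component produces torque: τ = F R sinθ = (58.4)(0.139) sin 75.8° = 7.870 N·m.
From τ = Iα: α = 7.870/0.2320 = 33.92 rad/s².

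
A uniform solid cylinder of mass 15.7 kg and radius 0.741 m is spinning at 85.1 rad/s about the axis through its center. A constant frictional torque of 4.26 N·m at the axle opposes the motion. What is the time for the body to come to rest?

t ≈ 86.1 s

I = ½MR² = (1/2)(15.7)(0.741)² = 4.310 kg·m².
The net torque has magnitude 4.26 N·m, opposing ω.
|α| = τ/I = 4.260/4.310 = 0.9883 rad/s² (deceleration).
0 = ω₀ − |α|t ⇒ t = ω₀/|α| = 85.1/0.9883 = 86.10 s.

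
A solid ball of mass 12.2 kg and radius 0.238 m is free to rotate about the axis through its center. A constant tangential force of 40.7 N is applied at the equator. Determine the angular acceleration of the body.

α ≈ 35.0 rad/s²

I = (2/5)MR² = (2/5)(12.2)(0.238)² = 0.2764 kg·m².
τ = F R = (40.7)(0.238) = 9.687 N·m.
Newton's second law for rotation, τ = Iα, gives α = τ/I = 9.687/0.2764 = 35.04 rad/s².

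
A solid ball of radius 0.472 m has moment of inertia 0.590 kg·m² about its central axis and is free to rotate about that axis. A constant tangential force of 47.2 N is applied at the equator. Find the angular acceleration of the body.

α ≈ 37.8 rad/s²

τ = F R = (47.2)(0.472) = 22.28 N·m.
From τ = Iα: α = 22.28/0.5900 = 37.76 rad/s².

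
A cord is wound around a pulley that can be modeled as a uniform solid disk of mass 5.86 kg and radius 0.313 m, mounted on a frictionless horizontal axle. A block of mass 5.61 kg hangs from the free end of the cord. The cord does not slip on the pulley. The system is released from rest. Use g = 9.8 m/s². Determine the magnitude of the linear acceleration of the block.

I = ½MR² = (1/2)(5.86)(0.313)² = 0.2870 kg·m².
Block: mg − T = ma. Pulley: TR = Iα. No-slip: a = αR, so T = (I/R²)a = 2.930·a.
Then mg = (m + 2.930)a, so a = (5.61)(9.8)/(5.61 + 2.930) = 6.438 m/s².

a ≈ 6.44 m/s²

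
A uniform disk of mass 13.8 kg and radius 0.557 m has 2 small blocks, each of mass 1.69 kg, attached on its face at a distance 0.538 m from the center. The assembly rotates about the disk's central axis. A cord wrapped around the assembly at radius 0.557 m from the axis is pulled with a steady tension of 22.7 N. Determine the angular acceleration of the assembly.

α ≈ 4.05 rad/s²

I_disk = ½MR² = ½(13.8)(0.557)² = 2.141 kg·m².
I_blocks = 2·m·r² = 2(1.69)(0.538)² = 0.9783 kg·m².
Total I = 3.119 kg·m².
τ = F r = (22.7)(0.557) = 12.64 N·m.
α = τ/I = 12.64/3.119 = 4.054 rad/s².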